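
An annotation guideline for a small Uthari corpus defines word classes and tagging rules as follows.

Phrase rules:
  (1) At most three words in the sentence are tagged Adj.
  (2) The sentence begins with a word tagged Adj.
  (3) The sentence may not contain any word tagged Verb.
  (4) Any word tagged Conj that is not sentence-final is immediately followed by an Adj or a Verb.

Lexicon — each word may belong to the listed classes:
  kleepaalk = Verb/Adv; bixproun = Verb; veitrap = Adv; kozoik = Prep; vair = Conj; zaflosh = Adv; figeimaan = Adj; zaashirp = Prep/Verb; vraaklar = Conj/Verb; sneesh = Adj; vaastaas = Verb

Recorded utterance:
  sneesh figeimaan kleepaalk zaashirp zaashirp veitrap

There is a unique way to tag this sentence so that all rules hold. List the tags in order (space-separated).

Adj Adj Adv Prep Prep Adv

Candidates per position — 1:sneesh {Adj}; 2:figeimaan {Adj}; 3:kleepaalk {Verb,Adv}; 4:zaashirp {Prep,Verb}; 5:zaashirp {Prep,Verb}; 6:veitrap {Adv}.
Position 3: Verb is ruled out by rule 3; that leaves Adv.
Position 4: Verb is ruled out by rule 3; that leaves Prep.
Position 5: Verb is ruled out by rule 3; that leaves Prep.
That leaves exactly one tagging: Adj Adj Adv Prep Prep Adv.
Checking: rule 1 holds; rule 2 holds; rule 3 holds; rule 4 holds.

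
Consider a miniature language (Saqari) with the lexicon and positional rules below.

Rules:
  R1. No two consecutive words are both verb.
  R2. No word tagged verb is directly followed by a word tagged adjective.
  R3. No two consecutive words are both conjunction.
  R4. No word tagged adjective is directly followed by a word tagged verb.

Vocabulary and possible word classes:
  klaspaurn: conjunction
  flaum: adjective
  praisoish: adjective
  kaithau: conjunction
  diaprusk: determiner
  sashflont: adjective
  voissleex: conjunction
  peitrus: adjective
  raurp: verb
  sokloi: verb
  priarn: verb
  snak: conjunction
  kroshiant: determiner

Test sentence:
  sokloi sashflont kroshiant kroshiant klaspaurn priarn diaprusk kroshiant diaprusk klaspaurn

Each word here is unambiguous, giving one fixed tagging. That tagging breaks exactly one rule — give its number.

Fixed tagging: verb adjective determiner determiner conjunction verb determiner determiner determiner conjunction.
Applying the rules: R1 pass, R2 fail, R3 pass, R4 pass.
Only rule 2 fails.

2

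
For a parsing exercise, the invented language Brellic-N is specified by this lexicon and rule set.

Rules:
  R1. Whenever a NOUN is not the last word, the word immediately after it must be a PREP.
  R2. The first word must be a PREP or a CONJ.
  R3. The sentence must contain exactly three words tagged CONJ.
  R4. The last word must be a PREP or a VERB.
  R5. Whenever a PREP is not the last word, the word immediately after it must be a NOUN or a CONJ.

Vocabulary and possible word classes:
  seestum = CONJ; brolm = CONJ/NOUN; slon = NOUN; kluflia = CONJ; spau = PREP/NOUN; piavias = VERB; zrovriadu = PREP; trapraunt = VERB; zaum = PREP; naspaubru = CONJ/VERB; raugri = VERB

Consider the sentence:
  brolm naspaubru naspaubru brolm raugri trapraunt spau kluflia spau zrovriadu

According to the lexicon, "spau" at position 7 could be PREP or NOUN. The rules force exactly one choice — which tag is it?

Candidates per position — 1:brolm {CONJ,NOUN}; 2:naspaubru {CONJ,VERB}; 3:naspaubru {CONJ,VERB}; 4:brolm {CONJ,NOUN}; 5:raugri {VERB}; 6:trapraunt {VERB}; 7:spau {PREP,NOUN}; 8:kluflia {CONJ}; 9:spau {PREP,NOUN}; 10:zrovriadu {PREP}.
Position 1: tagging it NOUN would leave rule 1 unsatisfiable, so it must be CONJ.
Position 4: tagging it NOUN would leave rule 1 unsatisfiable, so it must be CONJ.
Position 7: tagging it NOUN would leave rule 1 unsatisfiable, so it must be PREP.
Position 9: tagging it PREP would leave rule 5 unsatisfiable, so it must be NOUN.
Position 2: tagging it CONJ would leave rule 3 unsatisfiable, so it must be VERB.
Position 3: tagging it CONJ would leave rule 3 unsatisfiable, so it must be VERB.
So the tagging must be: CONJ VERB VERB CONJ VERB VERB PREP CONJ NOUN PREP.
Rule-by-rule: rule 1 holds; rule 2 holds; rule 3 holds; rule 4 holds; rule 5 holds.

PREP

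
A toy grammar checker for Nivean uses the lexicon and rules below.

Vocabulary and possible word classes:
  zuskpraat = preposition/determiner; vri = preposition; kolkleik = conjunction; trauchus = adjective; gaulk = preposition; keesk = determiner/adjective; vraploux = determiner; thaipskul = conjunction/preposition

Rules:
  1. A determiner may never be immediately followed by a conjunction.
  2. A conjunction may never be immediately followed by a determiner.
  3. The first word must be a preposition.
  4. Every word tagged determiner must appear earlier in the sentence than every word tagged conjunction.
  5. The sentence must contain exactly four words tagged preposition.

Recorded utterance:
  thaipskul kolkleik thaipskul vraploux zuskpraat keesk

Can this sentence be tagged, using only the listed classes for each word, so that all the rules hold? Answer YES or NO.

Candidates per position — 1:thaipskul {conjunction,preposition}; 2:kolkleik {conjunction}; 3:thaipskul {conjunction,preposition}; 4:vraploux {determiner}; 5:zuskpraat {preposition,determiner}; 6:keesk {determiner,adjective}.
Rule 4 cannot be satisfied by any choice of tags from the lexicon.
So there is no consistent tagging.

NO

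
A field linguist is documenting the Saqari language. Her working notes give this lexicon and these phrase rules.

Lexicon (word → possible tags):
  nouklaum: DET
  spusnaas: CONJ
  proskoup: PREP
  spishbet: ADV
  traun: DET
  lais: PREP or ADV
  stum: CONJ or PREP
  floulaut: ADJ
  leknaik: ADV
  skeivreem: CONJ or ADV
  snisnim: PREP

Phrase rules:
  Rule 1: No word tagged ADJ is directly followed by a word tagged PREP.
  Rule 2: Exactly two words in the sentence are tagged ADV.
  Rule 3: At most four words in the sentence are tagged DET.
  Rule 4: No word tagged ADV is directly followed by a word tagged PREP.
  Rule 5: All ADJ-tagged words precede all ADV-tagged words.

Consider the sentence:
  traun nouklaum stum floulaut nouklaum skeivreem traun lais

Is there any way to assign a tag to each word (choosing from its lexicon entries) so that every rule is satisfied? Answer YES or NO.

YES

Candidates per position — 1:traun {DET}; 2:nouklaum {DET}; 3:stum {CONJ,PREP}; 4:floulaut {ADJ}; 5:nouklaum {DET}; 6:skeivreem {CONJ,ADV}; 7:traun {DET}; 8:lais {PREP,ADV}.
One satisfying assignment: DET DET CONJ ADJ DET ADV DET ADV.
Checking: rule 1 ok; rule 2 ok; rule 3 ok; rule 4 ok; rule 5 ok.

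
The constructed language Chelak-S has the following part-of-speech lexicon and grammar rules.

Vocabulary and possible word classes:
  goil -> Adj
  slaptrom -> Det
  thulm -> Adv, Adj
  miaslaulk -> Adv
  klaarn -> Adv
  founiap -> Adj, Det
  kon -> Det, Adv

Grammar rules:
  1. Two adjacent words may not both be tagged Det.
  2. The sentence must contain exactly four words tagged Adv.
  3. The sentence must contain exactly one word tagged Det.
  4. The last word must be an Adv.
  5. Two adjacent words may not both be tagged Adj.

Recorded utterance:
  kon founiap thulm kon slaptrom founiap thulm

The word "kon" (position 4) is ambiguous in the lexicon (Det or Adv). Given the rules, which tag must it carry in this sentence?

Adv

Candidates per position — 1:kon {Det,Adv}; 2:founiap {Adj,Det}; 3:thulm {Adv,Adj}; 4:kon {Det,Adv}; 5:slaptrom {Det}; 6:founiap {Adj,Det}; 7:thulm {Adv,Adj}.
At position 1, choosing Det makes rule 2 impossible to satisfy; hence Adv.
At position 2, choosing Det makes rule 3 impossible to satisfy; hence Adj.
At position 3, choosing Adj makes rule 2 impossible to satisfy; hence Adv.
At position 4, choosing Det makes rule 1 impossible to satisfy; hence Adv.
At position 6, choosing Det makes rule 1 impossible to satisfy; hence Adj.
At position 7, choosing Adj makes rule 2 impossible to satisfy; hence Adv.
The unique satisfying tagging is: Adv Adj Adv Adv Det Adj Adv.
Verifying each rule — rule 1 satisfied; rule 2 satisfied; rule 3 satisfied; rule 4 satisfied; rule 5 satisfied.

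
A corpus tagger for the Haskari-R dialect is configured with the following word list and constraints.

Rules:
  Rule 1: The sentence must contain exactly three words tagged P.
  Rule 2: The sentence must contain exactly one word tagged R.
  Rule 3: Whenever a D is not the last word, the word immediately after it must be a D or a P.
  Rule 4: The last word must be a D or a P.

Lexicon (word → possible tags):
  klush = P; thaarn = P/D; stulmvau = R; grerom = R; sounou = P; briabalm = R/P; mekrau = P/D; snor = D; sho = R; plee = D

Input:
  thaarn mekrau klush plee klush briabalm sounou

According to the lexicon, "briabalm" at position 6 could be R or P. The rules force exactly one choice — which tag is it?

R

Candidates per position — 1:thaarn {P,D}; 2:mekrau {P,D}; 3:klush {P}; 4:plee {D}; 5:klush {P}; 6:briabalm {R,P}; 7:sounou {P}.
If word 1 were P, no tagging could satisfy rule 1; so word 1 is D.
If word 2 were P, no tagging could satisfy rule 1; so word 2 is D.
If word 6 were P, no tagging could satisfy rule 1; so word 6 is R.
That leaves exactly one tagging: D D P D P R P.
Rule-by-rule: rule 1 satisfied; rule 2 satisfied; rule 3 satisfied; rule 4 satisfied.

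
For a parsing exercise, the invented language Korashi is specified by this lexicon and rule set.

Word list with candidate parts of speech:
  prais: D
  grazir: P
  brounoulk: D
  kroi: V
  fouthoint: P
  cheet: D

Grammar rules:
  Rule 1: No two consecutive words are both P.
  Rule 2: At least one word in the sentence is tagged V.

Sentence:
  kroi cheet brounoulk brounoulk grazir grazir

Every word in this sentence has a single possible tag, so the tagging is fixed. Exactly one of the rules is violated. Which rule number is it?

Fixed tagging: V D D D P P.
Checking each rule: R1 fail, R2 pass.
Only rule 1 fails.

1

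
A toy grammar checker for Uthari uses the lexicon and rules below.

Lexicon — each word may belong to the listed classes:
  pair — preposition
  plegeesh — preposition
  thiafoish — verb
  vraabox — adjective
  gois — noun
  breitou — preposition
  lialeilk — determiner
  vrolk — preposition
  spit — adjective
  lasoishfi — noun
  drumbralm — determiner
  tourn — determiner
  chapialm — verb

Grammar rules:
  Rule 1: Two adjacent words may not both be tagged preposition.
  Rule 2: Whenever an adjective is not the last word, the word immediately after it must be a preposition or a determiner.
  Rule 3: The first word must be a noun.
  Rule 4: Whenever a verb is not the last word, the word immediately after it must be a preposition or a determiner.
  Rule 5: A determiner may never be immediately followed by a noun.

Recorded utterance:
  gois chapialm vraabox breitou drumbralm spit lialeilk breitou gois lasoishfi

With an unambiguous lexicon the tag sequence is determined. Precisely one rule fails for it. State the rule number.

4

Fixed tagging: noun verb adjective preposition determiner adjective determiner preposition noun noun.
Checking each rule: R1 pass, R2 pass, R3 pass, R4 fail, R5 pass.
Only rule 4 fails.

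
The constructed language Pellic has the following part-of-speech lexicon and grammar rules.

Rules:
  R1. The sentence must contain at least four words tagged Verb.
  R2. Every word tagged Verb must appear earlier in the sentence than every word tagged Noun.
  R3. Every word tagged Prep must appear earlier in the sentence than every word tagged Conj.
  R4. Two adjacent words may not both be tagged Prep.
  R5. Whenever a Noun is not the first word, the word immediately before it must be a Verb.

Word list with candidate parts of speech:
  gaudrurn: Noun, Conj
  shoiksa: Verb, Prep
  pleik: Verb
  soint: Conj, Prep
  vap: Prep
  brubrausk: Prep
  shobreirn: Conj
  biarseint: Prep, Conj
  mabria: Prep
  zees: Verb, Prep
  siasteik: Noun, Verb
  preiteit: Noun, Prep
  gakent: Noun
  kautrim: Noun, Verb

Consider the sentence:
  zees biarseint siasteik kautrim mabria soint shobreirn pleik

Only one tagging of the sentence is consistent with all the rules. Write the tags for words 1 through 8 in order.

Candidates per position — 1:zees {Verb,Prep}; 2:biarseint {Prep,Conj}; 3:siasteik {Noun,Verb}; 4:kautrim {Noun,Verb}; 5:mabria {Prep}; 6:soint {Conj,Prep}; 7:shobreirn {Conj}; 8:pleik {Verb}.
At position 1, choosing Prep makes rule 1 impossible to satisfy; hence Verb.
At position 2, choosing Conj makes rule 3 impossible to satisfy; hence Prep.
At position 3, choosing Noun makes rule 1 impossible to satisfy; hence Verb.
At position 4, choosing Noun makes rule 1 impossible to satisfy; hence Verb.
At position 6, choosing Prep makes rule 4 impossible to satisfy; hence Conj.
The unique satisfying tagging is: Verb Prep Verb Verb Prep Conj Conj Verb.
Rule-by-rule: rule 1 satisfied; rule 2 satisfied; rule 3 satisfied; rule 4 satisfied; rule 5 satisfied.

Verb Prep Verb Verb Prep Conj Conj Verb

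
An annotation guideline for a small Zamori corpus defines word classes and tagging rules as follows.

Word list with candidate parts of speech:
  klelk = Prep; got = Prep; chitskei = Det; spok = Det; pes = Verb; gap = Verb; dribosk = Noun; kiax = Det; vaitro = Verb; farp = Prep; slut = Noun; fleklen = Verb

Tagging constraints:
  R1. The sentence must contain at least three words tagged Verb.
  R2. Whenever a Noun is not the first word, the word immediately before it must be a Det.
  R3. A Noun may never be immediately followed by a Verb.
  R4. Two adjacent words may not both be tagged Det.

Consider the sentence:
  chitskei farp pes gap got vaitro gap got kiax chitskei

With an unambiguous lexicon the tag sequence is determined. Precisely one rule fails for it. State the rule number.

4

Fixed tagging: Det Prep Verb Verb Prep Verb Verb Prep Det Det.
Rule check: R1 holds, R2 holds, R3 holds, R4 violated.
Only rule 4 fails.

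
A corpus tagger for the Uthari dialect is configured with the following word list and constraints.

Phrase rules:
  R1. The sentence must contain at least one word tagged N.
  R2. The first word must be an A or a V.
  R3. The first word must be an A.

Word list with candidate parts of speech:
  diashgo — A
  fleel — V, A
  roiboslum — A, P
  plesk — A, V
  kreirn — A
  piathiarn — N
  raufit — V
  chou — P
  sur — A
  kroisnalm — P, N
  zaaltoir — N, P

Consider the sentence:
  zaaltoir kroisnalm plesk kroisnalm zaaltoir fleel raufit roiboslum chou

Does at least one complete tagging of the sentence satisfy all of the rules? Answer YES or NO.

Candidates per position — 1:zaaltoir {N,P}; 2:kroisnalm {P,N}; 3:plesk {A,V}; 4:kroisnalm {P,N}; 5:zaaltoir {N,P}; 6:fleel {V,A}; 7:raufit {V}; 8:roiboslum {A,P}; 9:chou {P}.
Rule 2 cannot be satisfied by any choice of tags from the lexicon.
So there is no consistent tagging.

NO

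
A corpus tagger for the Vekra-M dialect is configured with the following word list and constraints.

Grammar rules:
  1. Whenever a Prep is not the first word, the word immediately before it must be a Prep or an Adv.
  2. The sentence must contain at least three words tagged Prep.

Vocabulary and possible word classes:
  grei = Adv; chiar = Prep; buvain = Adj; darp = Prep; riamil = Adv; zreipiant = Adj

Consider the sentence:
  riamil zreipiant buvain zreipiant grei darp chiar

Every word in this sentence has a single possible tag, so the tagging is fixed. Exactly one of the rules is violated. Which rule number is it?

Fixed tagging: Adv Adj Adj Adj Adv Prep Prep.
Applying the rules: R1 holds, R2 violated.
Only rule 2 fails.

2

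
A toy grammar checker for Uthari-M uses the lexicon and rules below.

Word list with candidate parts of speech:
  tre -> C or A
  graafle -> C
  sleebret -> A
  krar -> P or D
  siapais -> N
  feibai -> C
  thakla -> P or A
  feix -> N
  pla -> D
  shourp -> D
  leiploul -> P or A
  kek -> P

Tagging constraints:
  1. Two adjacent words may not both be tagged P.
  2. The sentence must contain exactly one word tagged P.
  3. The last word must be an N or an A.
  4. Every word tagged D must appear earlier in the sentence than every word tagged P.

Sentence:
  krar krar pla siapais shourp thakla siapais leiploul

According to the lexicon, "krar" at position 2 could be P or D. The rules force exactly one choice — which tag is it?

D

Candidates per position — 1:krar {P,D}; 2:krar {P,D}; 3:pla {D}; 4:siapais {N}; 5:shourp {D}; 6:thakla {P,A}; 7:siapais {N}; 8:leiploul {P,A}.
Position 1: P is ruled out by rule 4; that leaves D.
Position 2: P is ruled out by rule 4; that leaves D.
Position 8: P is ruled out by rule 3; that leaves A.
Position 6: A is ruled out by rule 2; that leaves P.
So the tagging must be: D D D N D P N A.
Checking: rule 1 ok; rule 2 ok; rule 3 ok; rule 4 ok.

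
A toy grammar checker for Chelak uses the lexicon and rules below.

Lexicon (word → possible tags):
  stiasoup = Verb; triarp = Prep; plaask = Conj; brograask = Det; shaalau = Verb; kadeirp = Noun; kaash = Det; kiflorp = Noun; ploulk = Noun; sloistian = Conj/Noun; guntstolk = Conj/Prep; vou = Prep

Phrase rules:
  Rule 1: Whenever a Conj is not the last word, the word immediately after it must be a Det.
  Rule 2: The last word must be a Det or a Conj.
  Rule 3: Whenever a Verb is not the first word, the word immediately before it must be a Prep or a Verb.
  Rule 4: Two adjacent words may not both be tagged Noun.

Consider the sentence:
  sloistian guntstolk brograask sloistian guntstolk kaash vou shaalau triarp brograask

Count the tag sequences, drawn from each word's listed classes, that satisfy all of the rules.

Candidates per position — 1:sloistian {Conj,Noun}; 2:guntstolk {Conj,Prep}; 3:brograask {Det}; 4:sloistian {Conj,Noun}; 5:guntstolk {Conj,Prep}; 6:kaash {Det}; 7:vou {Prep}; 8:shaalau {Verb}; 9:triarp {Prep}; 10:brograask {Det}.
There are 16 candidate sequences in total.
The sequences that satisfy every rule: Noun Conj Det Noun Conj Det Prep Verb Prep Det; Noun Conj Det Noun Prep Det Prep Verb Prep Det; Noun Prep Det Noun Conj Det Prep Verb Prep Det; Noun Prep Det Noun Prep Det Prep Verb Prep Det.
Count = 4.

4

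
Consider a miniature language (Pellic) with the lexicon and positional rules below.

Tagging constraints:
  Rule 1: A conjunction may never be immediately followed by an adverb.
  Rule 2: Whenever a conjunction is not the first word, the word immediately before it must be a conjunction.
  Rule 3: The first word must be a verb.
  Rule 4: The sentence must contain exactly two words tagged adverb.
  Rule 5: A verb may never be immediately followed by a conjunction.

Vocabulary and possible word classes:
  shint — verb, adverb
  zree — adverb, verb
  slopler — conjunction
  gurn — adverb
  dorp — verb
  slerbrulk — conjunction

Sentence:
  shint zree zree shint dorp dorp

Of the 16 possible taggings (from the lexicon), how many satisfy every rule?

3

Candidates per position — 1:shint {verb,adverb}; 2:zree {adverb,verb}; 3:zree {adverb,verb}; 4:shint {verb,adverb}; 5:dorp {verb}; 6:dorp {verb}.
There are 16 candidate sequences in total.
The sequences that satisfy every rule: verb adverb adverb verb verb verb; verb adverb verb adverb verb verb; verb verb adverb adverb verb verb.
Count = 3.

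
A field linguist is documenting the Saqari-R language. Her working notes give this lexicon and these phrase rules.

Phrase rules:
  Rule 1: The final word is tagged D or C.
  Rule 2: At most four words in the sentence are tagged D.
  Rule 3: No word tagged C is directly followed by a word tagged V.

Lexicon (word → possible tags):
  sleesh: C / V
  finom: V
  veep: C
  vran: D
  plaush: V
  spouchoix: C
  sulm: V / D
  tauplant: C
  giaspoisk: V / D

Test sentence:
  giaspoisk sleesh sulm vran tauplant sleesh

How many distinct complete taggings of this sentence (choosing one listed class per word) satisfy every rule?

6

Candidates per position — 1:giaspoisk {V,D}; 2:sleesh {C,V}; 3:sulm {V,D}; 4:vran {D}; 5:tauplant {C}; 6:sleesh {C,V}.
There are 16 candidate sequences in total.
Checking each against the rules leaves 6 sequences.
Count = 6.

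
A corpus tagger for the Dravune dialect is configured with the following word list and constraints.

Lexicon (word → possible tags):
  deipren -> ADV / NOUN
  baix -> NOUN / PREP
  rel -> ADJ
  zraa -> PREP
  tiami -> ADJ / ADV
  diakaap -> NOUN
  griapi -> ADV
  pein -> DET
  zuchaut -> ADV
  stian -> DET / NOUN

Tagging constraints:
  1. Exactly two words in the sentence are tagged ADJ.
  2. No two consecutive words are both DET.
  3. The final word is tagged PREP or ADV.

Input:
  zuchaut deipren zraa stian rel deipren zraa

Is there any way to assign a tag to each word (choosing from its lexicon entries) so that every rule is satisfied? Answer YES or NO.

Candidates per position — 1:zuchaut {ADV}; 2:deipren {ADV,NOUN}; 3:zraa {PREP}; 4:stian {DET,NOUN}; 5:rel {ADJ}; 6:deipren {ADV,NOUN}; 7:zraa {PREP}.
Rule 1 cannot be satisfied by any choice of tags from the lexicon.
So there is no consistent tagging.

NO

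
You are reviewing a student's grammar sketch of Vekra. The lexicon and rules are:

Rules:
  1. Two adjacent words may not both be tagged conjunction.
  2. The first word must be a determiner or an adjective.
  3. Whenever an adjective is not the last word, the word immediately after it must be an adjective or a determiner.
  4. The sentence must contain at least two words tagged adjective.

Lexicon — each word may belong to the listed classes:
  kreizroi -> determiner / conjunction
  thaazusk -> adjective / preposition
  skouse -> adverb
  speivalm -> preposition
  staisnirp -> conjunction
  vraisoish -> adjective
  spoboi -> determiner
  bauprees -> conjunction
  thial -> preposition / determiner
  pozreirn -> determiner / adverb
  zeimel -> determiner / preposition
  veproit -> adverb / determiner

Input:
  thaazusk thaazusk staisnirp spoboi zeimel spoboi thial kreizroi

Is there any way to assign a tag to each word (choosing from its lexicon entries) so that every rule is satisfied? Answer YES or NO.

Candidates per position — 1:thaazusk {adjective,preposition}; 2:thaazusk {adjective,preposition}; 3:staisnirp {conjunction}; 4:spoboi {determiner}; 5:zeimel {determiner,preposition}; 6:spoboi {determiner}; 7:thial {preposition,determiner}; 8:kreizroi {determiner,conjunction}.
Every candidate sequence violates at least one rule; no consistent tagging exists.

NO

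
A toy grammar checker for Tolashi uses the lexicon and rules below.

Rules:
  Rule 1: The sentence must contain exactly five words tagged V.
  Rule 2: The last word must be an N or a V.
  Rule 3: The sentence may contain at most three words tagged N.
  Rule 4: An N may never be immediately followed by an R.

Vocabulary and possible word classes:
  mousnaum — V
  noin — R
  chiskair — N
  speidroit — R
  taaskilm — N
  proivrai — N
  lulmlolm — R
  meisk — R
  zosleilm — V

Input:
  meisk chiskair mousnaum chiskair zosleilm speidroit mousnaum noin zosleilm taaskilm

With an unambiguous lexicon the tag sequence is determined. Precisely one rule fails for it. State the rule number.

1

Fixed tagging: R N V N V R V R V N.
Rule check: R1 ✗, R2 ✓, R3 ✓, R4 ✓.
Only rule 1 fails.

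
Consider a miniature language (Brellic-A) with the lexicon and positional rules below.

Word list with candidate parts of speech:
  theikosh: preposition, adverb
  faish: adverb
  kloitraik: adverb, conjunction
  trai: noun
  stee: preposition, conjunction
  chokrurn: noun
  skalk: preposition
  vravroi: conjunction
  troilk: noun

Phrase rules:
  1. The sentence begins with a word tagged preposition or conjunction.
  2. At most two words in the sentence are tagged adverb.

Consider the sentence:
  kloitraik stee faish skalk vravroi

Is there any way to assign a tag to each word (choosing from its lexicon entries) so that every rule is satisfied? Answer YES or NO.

Candidates per position — 1:kloitraik {adverb,conjunction}; 2:stee {preposition,conjunction}; 3:faish {adverb}; 4:skalk {preposition}; 5:vravroi {conjunction}.
One satisfying assignment: conjunction conjunction adverb preposition conjunction.
Rule-by-rule: rule 1 ✓; rule 2 ✓.

YES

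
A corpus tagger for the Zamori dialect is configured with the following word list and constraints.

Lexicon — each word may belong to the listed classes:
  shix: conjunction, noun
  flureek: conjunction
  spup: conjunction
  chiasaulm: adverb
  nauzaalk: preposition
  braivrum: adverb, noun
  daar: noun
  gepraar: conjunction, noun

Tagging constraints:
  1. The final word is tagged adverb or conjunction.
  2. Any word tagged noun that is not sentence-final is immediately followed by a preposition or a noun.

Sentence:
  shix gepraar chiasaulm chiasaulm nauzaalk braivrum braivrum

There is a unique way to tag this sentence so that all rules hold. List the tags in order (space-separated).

conjunction conjunction adverb adverb preposition adverb adverb

Candidates per position — 1:shix {conjunction,noun}; 2:gepraar {conjunction,noun}; 3:chiasaulm {adverb}; 4:chiasaulm {adverb}; 5:nauzaalk {preposition}; 6:braivrum {adverb,noun}; 7:braivrum {adverb,noun}.
Word 1 cannot be noun — rule 2 would then fail for every completion. It is conjunction.
Word 2 cannot be noun — rule 2 would then fail for every completion. It is conjunction.
Word 7 cannot be noun — rule 1 would then fail for every completion. It is adverb.
Word 6 cannot be noun — rule 2 would then fail for every completion. It is adverb.
The only consistent sequence is: conjunction conjunction adverb adverb preposition adverb adverb.
Verifying each rule — rule 1 ✓; rule 2 ✓.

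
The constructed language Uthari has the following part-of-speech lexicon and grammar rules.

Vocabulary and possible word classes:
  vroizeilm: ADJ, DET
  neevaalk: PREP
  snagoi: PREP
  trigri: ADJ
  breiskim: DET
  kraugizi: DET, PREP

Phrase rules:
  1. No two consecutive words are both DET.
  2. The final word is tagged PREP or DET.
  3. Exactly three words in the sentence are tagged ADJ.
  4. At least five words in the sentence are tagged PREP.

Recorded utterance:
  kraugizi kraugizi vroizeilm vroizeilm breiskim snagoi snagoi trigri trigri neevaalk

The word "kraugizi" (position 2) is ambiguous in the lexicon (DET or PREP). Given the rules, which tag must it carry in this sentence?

PREP

Candidates per position — 1:kraugizi {DET,PREP}; 2:kraugizi {DET,PREP}; 3:vroizeilm {ADJ,DET}; 4:vroizeilm {ADJ,DET}; 5:breiskim {DET}; 6:snagoi {PREP}; 7:snagoi {PREP}; 8:trigri {ADJ}; 9:trigri {ADJ}; 10:neevaalk {PREP}.
At position 1, choosing DET makes rule 4 impossible to satisfy; hence PREP.
At position 2, choosing DET makes rule 4 impossible to satisfy; hence PREP.
At position 4, choosing DET makes rule 1 impossible to satisfy; hence ADJ.
At position 3, choosing ADJ makes rule 3 impossible to satisfy; hence DET.
The only consistent sequence is: PREP PREP DET ADJ DET PREP PREP ADJ ADJ PREP.
Checking: rule 1 ✓; rule 2 ✓; rule 3 ✓; rule 4 ✓.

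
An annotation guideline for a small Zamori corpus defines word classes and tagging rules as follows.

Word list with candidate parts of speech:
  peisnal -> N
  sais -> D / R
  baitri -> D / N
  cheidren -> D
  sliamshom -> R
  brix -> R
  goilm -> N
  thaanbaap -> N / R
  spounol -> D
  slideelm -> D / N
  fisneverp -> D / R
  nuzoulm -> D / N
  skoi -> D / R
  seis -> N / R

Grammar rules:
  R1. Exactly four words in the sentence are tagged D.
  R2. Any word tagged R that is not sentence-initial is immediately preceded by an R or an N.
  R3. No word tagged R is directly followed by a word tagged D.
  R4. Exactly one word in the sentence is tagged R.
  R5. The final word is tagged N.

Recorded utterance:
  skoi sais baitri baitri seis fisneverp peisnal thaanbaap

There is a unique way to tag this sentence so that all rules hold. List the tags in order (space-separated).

Candidates per position — 1:skoi {D,R}; 2:sais {D,R}; 3:baitri {D,N}; 4:baitri {D,N}; 5:seis {N,R}; 6:fisneverp {D,R}; 7:peisnal {N}; 8:thaanbaap {N,R}.
Word 8 cannot be R — rule 5 would then fail for every completion. It is N.
The remaining ambiguous positions (1, 2, 3, 4, 5, 6) are resolved jointly — only one combination satisfies every rule.
The unique satisfying tagging is: D D D D N R N N.
Checking: rule 1 ok; rule 2 ok; rule 3 ok; rule 4 ok; rule 5 ok.

D D D D N R N N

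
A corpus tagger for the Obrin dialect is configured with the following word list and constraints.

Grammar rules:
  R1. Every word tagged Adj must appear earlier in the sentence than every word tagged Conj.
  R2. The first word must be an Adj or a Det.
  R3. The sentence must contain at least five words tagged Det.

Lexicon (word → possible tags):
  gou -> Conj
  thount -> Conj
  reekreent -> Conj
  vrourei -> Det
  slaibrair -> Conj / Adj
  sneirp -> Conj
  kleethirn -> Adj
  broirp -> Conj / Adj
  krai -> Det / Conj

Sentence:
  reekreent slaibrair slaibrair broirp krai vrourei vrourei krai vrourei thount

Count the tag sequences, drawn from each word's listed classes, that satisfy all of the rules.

Candidates per position — 1:reekreent {Conj}; 2:slaibrair {Conj,Adj}; 3:slaibrair {Conj,Adj}; 4:broirp {Conj,Adj}; 5:krai {Det,Conj}; 6:vrourei {Det}; 7:vrourei {Det}; 8:krai {Det,Conj}; 9:vrourei {Det}; 10:thount {Conj}.
There are 32 candidate sequences in total.
Rule 2 cannot be satisfied by any choice of tags from the lexicon.
So there is no consistent tagging.
Count = 0.

0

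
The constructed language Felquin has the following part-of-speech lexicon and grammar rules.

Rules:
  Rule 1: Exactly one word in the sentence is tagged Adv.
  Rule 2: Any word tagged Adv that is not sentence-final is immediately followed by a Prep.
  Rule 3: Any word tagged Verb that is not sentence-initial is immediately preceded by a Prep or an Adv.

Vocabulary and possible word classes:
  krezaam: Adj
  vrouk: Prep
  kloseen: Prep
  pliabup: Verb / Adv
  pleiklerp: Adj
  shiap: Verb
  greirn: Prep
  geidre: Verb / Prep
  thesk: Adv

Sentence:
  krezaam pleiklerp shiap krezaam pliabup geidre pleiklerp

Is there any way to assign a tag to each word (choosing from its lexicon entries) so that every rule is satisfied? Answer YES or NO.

Candidates per position — 1:krezaam {Adj}; 2:pleiklerp {Adj}; 3:shiap {Verb}; 4:krezaam {Adj}; 5:pliabup {Verb,Adv}; 6:geidre {Verb,Prep}; 7:pleiklerp {Adj}.
Rule 3 cannot be satisfied by any choice of tags from the lexicon.
So there is no consistent tagging.

NO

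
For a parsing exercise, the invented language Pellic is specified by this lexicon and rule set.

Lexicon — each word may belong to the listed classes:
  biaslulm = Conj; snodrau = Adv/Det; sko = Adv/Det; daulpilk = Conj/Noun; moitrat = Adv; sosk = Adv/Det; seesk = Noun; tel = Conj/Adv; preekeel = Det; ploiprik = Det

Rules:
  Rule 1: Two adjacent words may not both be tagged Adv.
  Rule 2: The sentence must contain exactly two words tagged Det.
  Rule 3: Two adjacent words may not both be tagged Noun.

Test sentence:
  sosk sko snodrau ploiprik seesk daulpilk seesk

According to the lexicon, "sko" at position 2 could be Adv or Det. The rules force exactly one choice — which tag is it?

Candidates per position — 1:sosk {Adv,Det}; 2:sko {Adv,Det}; 3:snodrau {Adv,Det}; 4:ploiprik {Det}; 5:seesk {Noun}; 6:daulpilk {Conj,Noun}; 7:seesk {Noun}.
Position 6: tagging it Noun would leave rule 3 unsatisfiable, so it must be Conj.
Position 2: the remaining choice is settled jointly with positions 1, 3 — only Det at position 2 is part of a tagging that satisfies every rule.
That leaves exactly one tagging: Adv Det Adv Det Noun Conj Noun.
Verifying each rule — rule 1 holds; rule 2 holds; rule 3 holds.

Det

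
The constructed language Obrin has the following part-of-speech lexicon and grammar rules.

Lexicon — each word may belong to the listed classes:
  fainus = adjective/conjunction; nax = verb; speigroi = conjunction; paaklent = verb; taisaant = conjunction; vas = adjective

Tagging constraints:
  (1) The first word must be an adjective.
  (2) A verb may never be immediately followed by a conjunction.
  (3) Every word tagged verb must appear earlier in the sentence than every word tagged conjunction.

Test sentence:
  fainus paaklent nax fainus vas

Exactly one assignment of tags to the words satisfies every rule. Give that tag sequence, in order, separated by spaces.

Candidates per position — 1:fainus {adjective,conjunction}; 2:paaklent {verb}; 3:nax {verb}; 4:fainus {adjective,conjunction}; 5:vas {adjective}.
Word 1 cannot be conjunction — rule 1 would then fail for every completion. It is adjective.
Word 4 cannot be conjunction — rule 2 would then fail for every completion. It is adjective.
So the tagging must be: adjective verb verb adjective adjective.
Verifying each rule — rule 1 satisfied; rule 2 satisfied; rule 3 satisfied.

adjective verb verb adjective adjective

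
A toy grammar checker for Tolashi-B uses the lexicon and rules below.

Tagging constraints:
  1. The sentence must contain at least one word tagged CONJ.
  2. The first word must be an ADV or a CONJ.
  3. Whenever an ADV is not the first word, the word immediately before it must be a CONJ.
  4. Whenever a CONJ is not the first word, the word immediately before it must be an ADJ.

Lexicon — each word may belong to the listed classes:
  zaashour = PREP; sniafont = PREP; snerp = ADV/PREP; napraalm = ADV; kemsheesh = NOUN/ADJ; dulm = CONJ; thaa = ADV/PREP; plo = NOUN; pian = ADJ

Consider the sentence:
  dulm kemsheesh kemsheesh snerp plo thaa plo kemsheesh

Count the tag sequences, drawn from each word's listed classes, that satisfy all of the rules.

8

Candidates per position — 1:dulm {CONJ}; 2:kemsheesh {NOUN,ADJ}; 3:kemsheesh {NOUN,ADJ}; 4:snerp {ADV,PREP}; 5:plo {NOUN}; 6:thaa {ADV,PREP}; 7:plo {NOUN}; 8:kemsheesh {NOUN,ADJ}.
There are 32 candidate sequences in total.
Checking each against the rules leaves 8 sequences.
Count = 8.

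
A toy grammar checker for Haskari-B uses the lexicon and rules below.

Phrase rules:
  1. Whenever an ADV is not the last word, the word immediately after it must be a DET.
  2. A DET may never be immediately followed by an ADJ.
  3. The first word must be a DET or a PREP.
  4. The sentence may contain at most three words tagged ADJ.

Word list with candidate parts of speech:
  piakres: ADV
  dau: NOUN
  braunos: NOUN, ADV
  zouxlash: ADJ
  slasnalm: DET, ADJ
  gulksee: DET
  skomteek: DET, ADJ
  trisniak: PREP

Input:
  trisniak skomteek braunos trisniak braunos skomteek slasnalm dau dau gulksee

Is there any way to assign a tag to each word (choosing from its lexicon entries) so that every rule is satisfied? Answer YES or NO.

YES

Candidates per position — 1:trisniak {PREP}; 2:skomteek {DET,ADJ}; 3:braunos {NOUN,ADV}; 4:trisniak {PREP}; 5:braunos {NOUN,ADV}; 6:skomteek {DET,ADJ}; 7:slasnalm {DET,ADJ}; 8:dau {NOUN}; 9:dau {NOUN}; 10:gulksee {DET}.
One satisfying assignment: PREP ADJ NOUN PREP NOUN ADJ DET NOUN NOUN DET.
Rule-by-rule: rule 1 ✓; rule 2 ✓; rule 3 ✓; rule 4 ✓.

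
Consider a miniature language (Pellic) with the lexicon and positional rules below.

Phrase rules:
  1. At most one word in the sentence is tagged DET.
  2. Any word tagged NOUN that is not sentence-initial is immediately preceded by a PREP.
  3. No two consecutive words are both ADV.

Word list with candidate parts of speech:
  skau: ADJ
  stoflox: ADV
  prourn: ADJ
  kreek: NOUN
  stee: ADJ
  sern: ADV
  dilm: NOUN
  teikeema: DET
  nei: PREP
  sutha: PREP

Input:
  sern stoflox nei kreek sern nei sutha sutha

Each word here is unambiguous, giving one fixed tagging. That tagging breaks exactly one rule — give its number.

Fixed tagging: ADV ADV PREP NOUN ADV PREP PREP PREP.
Applying the rules: R1 ✓, R2 ✓, R3 ✗.
Only rule 3 fails.

3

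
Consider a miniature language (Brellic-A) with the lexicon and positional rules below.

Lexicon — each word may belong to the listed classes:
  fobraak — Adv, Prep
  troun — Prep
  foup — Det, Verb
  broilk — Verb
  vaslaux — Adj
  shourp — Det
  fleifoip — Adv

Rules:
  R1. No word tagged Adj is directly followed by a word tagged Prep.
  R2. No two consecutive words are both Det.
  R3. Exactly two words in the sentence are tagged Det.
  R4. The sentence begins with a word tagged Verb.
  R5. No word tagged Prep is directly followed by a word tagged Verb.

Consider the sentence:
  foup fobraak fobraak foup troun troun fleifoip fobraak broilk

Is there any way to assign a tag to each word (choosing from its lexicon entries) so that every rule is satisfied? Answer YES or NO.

Candidates per position — 1:foup {Det,Verb}; 2:fobraak {Adv,Prep}; 3:fobraak {Adv,Prep}; 4:foup {Det,Verb}; 5:troun {Prep}; 6:troun {Prep}; 7:fleifoip {Adv}; 8:fobraak {Adv,Prep}; 9:broilk {Verb}.
Every candidate sequence violates at least one rule; no consistent tagging exists.

NO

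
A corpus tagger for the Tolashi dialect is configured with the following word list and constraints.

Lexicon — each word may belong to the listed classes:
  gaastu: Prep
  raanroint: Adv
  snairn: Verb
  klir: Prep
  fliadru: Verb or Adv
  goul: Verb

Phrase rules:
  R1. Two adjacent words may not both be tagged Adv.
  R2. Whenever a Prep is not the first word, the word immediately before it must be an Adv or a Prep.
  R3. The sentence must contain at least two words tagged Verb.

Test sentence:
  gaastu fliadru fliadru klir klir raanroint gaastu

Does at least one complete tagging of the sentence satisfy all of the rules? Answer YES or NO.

Candidates per position — 1:gaastu {Prep}; 2:fliadru {Verb,Adv}; 3:fliadru {Verb,Adv}; 4:klir {Prep}; 5:klir {Prep}; 6:raanroint {Adv}; 7:gaastu {Prep}.
Every candidate sequence violates at least one rule; no consistent tagging exists.

NO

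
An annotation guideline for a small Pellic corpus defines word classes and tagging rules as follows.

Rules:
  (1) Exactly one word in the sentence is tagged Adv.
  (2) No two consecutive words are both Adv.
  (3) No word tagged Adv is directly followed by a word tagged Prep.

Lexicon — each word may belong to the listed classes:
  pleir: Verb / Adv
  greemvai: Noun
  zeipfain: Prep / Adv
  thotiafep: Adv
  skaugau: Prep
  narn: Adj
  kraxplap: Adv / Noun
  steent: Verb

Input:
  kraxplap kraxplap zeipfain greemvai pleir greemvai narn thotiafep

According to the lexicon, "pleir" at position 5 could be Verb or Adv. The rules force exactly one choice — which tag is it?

Candidates per position — 1:kraxplap {Adv,Noun}; 2:kraxplap {Adv,Noun}; 3:zeipfain {Prep,Adv}; 4:greemvai {Noun}; 5:pleir {Verb,Adv}; 6:greemvai {Noun}; 7:narn {Adj}; 8:thotiafep {Adv}.
If word 1 were Adv, no tagging could satisfy rule 1; so word 1 is Noun.
If word 2 were Adv, no tagging could satisfy rule 1; so word 2 is Noun.
If word 3 were Adv, no tagging could satisfy rule 1; so word 3 is Prep.
If word 5 were Adv, no tagging could satisfy rule 1; so word 5 is Verb.
The unique satisfying tagging is: Noun Noun Prep Noun Verb Noun Adj Adv.
Checking: rule 1 ✓; rule 2 ✓; rule 3 ✓.

Verb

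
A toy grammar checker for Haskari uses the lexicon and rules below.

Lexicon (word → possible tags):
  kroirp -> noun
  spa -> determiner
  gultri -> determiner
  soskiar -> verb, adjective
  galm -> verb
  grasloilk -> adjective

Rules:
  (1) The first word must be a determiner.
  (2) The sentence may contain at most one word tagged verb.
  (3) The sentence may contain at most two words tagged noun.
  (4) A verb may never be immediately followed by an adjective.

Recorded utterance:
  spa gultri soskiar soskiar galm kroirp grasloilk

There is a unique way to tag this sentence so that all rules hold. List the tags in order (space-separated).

determiner determiner adjective adjective verb noun adjective

Candidates per position — 1:spa {determiner}; 2:gultri {determiner}; 3:soskiar {verb,adjective}; 4:soskiar {verb,adjective}; 5:galm {verb}; 6:kroirp {noun}; 7:grasloilk {adjective}.
Position 3: tagging it verb would leave rule 2 unsatisfiable, so it must be adjective.
Position 4: tagging it verb would leave rule 2 unsatisfiable, so it must be adjective.
The only consistent sequence is: determiner determiner adjective adjective verb noun adjective.
Checking: rule 1 holds; rule 2 holds; rule 3 holds; rule 4 holds.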